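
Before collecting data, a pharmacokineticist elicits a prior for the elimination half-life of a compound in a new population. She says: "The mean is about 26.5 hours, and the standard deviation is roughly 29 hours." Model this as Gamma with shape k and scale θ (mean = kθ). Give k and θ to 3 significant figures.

For Gamma(k, scale θ): mean = kθ, variance = kθ², so CV = 1/√k.
CV = SD/mean = 29/26.5 = 1.094, hence k = 1/CV² = 0.835.
Then θ = mean/k = 26.5/0.835 = 31.7.

k ≈ 0.835, θ ≈ 31.7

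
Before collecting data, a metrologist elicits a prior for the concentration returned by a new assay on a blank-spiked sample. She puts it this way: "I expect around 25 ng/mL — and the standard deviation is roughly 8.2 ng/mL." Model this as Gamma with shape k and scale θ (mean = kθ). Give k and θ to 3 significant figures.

For Gamma(k, scale θ): mean = kθ, variance = kθ², so CV = 1/√k.
CV = SD/mean = 8.2/25 = 0.328, hence k = 1/CV² = 9.3.
Then θ = mean/k = 25/9.3 = 2.69.

k ≈ 9.3, θ ≈ 2.69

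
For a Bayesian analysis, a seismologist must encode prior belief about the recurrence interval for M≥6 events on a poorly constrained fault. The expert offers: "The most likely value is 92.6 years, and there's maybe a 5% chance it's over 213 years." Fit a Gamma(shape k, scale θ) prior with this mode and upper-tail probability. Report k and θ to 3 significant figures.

k ≈ 4.95, θ ≈ 23.5

Gamma(k,θ) with k>1 has mode (k−1)θ, so θ = 92.6/(k−1).
Need P(X < 213) = 0.95 with θ tied to k this way. Start at k = 2, θ = 92.6: P(X<213) ≈ 0.669.
Too low — raise k to concentrate. Iterating converges to k ≈ 4.95.
Then θ = 92.6/(4.95−1) ≈ 23.5.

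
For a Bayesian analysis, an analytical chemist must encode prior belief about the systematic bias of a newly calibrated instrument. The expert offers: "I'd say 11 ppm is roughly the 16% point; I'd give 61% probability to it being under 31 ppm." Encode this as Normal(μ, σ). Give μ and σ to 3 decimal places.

μ = 26.614, σ = 15.701

The p-quantile of Normal(μ,σ) is μ + z_p·σ, with z_{0.16} = -0.9945 and z_{0.61} = 0.2793.
Eliminate σ: μ = (z₂·x₁ − z₁·x₂)/(z₂ − z₁) = (0.2793·11 − (-0.9945)·31)/1.274 = 26.614.
Then σ = (x₂ − x₁)/(z₂ − z₁) = (31 − 11)/1.274 = 15.701.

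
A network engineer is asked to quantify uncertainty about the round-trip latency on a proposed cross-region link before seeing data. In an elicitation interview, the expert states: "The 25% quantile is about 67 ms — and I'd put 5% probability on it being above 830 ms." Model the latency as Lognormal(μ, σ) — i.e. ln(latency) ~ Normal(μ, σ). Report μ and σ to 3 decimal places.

μ ≈ 4.937, σ ≈ 1.085

If T ~ Lognormal(μ,σ) then ln T ~ Normal(μ,σ), so the p-quantile of ln T is μ + z_p·σ.
ln(67) = 4.205 and ln(830) = 6.721; z_{0.25} = -0.6745, z_{0.95} = 1.645.
σ = (6.721 − 4.205)/(1.645 − (-0.6745)) = 1.085.
μ = 4.205 − (-0.6745)·1.085 = 4.937.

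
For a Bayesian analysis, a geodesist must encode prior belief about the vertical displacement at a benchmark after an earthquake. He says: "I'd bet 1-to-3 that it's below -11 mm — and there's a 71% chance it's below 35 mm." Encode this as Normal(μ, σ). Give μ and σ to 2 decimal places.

μ = 14.27, σ = 37.46

The p-quantile of Normal(μ,σ) is μ + z_p·σ, with z_{0.25} = -0.6745 and z_{0.71} = 0.5534.
Eliminate σ: μ = (z₂·x₁ − z₁·x₂)/(z₂ − z₁) = (0.5534·-11 − (-0.6745)·35)/1.228 = 14.27.
Then σ = (x₂ − x₁)/(z₂ − z₁) = (35 − -11)/1.228 = 37.46.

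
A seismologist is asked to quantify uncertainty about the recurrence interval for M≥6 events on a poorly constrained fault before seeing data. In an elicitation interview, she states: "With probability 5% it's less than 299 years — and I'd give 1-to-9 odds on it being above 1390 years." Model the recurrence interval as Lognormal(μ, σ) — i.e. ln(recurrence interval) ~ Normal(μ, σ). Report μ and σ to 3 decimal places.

μ ≈ 6.564, σ ≈ 0.525

If T ~ Lognormal(μ,σ) then ln T ~ Normal(μ,σ), so the p-quantile of ln T is μ + z_p·σ.
ln(299) = 5.7 and ln(1390) = 7.237; z_{0.05} = -1.645, z_{0.9} = 1.282.
σ = (7.237 − 5.7)/(1.282 − (-1.645)) = 0.525.
μ = 5.7 − (-1.645)·0.525 = 6.564.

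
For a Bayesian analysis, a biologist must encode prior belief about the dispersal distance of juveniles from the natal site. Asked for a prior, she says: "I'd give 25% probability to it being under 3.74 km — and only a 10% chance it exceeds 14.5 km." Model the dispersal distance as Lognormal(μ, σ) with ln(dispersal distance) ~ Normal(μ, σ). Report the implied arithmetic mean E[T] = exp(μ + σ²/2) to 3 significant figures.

If T ~ Lognormal(μ,σ) then ln T ~ Normal(μ,σ), so the p-quantile of ln T is μ + z_p·σ.
ln(3.74) = 1.319 and ln(14.5) = 2.674; z_{0.25} = -0.6745, z_{0.9} = 1.282.
σ = (2.674 − 1.319)/(1.282 − (-0.6745)) = 0.693.
μ = 1.319 − (-0.6745)·0.693 = 1.786.
E[T] = exp(μ + σ²/2) = exp(1.786 + 0.2400) = 7.59 km.

E[T] ≈ 7.59 km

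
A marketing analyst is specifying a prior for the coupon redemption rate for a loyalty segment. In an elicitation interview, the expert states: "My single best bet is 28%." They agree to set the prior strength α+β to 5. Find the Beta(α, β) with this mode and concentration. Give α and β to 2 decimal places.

α = 1.84, β = 3.16

For α,β > 1 the Beta mode is (α−1)/(α+β−2). With α+β = 5, the mode is (α−1)/3.
Set (α−1)/3 = 0.28 → α = 1 + 0.28·3 = 1.84.
β = 5 − α = 3.16.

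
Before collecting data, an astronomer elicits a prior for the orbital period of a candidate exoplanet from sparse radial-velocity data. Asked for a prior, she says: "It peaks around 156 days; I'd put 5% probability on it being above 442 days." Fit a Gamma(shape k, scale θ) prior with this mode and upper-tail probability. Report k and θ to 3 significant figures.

Gamma(k,θ) with k>1 has mode (k−1)θ, so θ = 156/(k−1).
Need P(X < 442) = 0.95 with θ tied to k this way. Start at k = 2, θ = 156: P(X<442) ≈ 0.775.
Too low — raise k to concentrate. Iterating converges to k ≈ 3.46.
Then θ = 156/(3.46−1) ≈ 63.3.

k ≈ 3.46, θ ≈ 63.3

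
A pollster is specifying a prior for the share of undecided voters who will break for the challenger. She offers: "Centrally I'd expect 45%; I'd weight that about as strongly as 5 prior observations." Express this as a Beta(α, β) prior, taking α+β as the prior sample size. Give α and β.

Under the effective-sample-size interpretation, Beta(α, β) has prior mean α/(α+β) and prior sample size α+β.
So α+β = 5 and α/(α+β) = 0.45, giving α = 0.45·5 = 2.25 and β = 5 − 2.25 = 2.75.

α = 2.25, β = 2.75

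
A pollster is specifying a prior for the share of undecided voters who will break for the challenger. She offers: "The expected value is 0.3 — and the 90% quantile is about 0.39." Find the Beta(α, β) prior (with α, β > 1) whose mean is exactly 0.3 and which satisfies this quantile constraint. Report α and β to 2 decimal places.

With mean 0.3 fixed, write α = 0.3s, β = 0.7s where s = α+β.
Need P(θ < 0.39) = 0.9 under Beta(0.3s, 0.7s). Normal approximation: (q−m)/√(m(1−m)/s) ≈ z_{0.9} = 1.28, so s ≈ 0.3·0.7·(1.28)²/(0.39−0.3)² = 42.6.
At s = 42.6: P(θ<0.39) ≈ 0.897. Adjusting to match 0.9 gives s ≈ 43.99.
So α = 0.3·43.99 ≈ 13.20, β = 0.7·43.99 ≈ 30.79.

α ≈ 13.20, β ≈ 30.79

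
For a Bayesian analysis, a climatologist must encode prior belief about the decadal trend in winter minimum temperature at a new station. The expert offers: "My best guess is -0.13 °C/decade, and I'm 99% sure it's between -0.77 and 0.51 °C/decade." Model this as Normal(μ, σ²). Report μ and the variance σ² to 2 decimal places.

A symmetric 99% interval runs μ ± z·σ with z = 2.576.
Half-width = 0.64, so σ = 0.64/2.576 = 0.248 and σ² = 0.06.
μ is the stated best guess, -0.13.

μ = -0.13, σ² = 0.06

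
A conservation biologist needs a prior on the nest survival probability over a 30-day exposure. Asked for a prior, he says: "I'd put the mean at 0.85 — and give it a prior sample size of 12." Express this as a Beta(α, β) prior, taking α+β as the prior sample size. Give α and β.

Under the effective-sample-size interpretation, Beta(α, β) has prior mean α/(α+β) and prior sample size α+β.
So α+β = 12 and α/(α+β) = 0.85, giving α = 0.85·12 = 10.2 and β = 12 − 10.2 = 1.8.

α = 10.2, β = 1.8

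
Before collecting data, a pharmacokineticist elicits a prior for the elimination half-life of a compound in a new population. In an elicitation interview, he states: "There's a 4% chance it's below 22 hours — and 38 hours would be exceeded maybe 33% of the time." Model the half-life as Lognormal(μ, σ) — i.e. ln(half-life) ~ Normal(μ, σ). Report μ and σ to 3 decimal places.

μ ≈ 3.528, σ ≈ 0.249

If T ~ Lognormal(μ,σ) then ln T ~ Normal(μ,σ), so the p-quantile of ln T is μ + z_p·σ.
ln(22) = 3.091 and ln(38) = 3.638; z_{0.04} = -1.751, z_{0.67} = 0.4399.
σ = (3.638 − 3.091)/(0.4399 − (-1.751)) = 0.249.
μ = 3.091 − (-1.751)·0.249 = 3.528.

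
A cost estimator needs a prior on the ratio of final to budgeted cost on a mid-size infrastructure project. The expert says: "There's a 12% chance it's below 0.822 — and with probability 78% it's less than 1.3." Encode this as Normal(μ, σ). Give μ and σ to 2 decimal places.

The p-quantile of Normal(μ,σ) is μ + z_p·σ, with z_{0.12} = -1.175 and z_{0.78} = 0.7722.
Eliminate σ: μ = (z₂·x₁ − z₁·x₂)/(z₂ − z₁) = (0.7722·0.822 − (-1.175)·1.3)/1.947 = 1.11.
Then σ = (x₂ − x₁)/(z₂ − z₁) = (1.3 − 0.822)/1.947 = 0.25.

μ = 1.11, σ = 0.25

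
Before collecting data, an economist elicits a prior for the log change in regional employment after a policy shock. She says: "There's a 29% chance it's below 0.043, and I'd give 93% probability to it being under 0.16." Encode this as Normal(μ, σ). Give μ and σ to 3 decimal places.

μ = 0.075, σ = 0.058

For Normal(μ,σ), the p-quantile is μ + z_p·σ. Here z_{0.29} = -0.5534, z_{0.93} = 1.476.
So 0.043 = μ − 0.5534σ and 0.16 = μ + 1.476σ.
Subtracting: σ = (0.16 − 0.043)/(1.476 − (-0.5534)) = 0.058.
Then μ = 0.043 − (-0.5534)·0.058 = 0.075.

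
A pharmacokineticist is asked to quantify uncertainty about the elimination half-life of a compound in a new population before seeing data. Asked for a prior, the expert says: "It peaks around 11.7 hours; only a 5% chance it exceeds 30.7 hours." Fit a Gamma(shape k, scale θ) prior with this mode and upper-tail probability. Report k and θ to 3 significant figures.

k ≈ 3.9, θ ≈ 4.03

Gamma(k,θ) with k>1 has mode (k−1)θ, so θ = 11.7/(k−1).
Need P(X < 30.7) = 0.95 with θ tied to k this way. Start at k = 2, θ = 11.7: P(X<30.7) ≈ 0.737.
Too low — raise k to concentrate. Iterating converges to k ≈ 3.9.
Then θ = 11.7/(3.9−1) ≈ 4.03.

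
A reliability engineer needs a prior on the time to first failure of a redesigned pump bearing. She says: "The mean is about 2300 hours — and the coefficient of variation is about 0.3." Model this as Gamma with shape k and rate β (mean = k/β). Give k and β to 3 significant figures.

For Gamma(k, rate β): mean = k/β, variance = k/β², so CV = 1/√k.
CV = 0.3, hence k = 1/CV² = 11.1.
Then β = k/mean = 11.1/2300 = 0.00483.

k ≈ 11.1, β ≈ 0.00483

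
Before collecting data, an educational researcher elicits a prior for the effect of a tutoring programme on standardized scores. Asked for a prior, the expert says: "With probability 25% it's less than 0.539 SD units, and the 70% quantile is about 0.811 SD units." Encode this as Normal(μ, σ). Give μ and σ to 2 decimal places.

μ = 0.69, σ = 0.23

For Normal(μ,σ), the p-quantile is μ + z_p·σ. Here z_{0.25} = -0.6745, z_{0.7} = 0.5244.
So 0.539 = μ − 0.6745σ and 0.811 = μ + 0.5244σ.
Subtracting: σ = (0.811 − 0.539)/(0.5244 − (-0.6745)) = 0.23.
Then μ = 0.539 − (-0.6745)·0.23 = 0.69.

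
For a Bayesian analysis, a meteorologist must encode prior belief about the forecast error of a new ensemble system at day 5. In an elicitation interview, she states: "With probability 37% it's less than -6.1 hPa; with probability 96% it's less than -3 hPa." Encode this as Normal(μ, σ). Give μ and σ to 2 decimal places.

μ = -5.61, σ = 1.49

For Normal(μ,σ), the p-quantile is μ + z_p·σ. Here z_{0.37} = -0.3319, z_{0.96} = 1.751.
So -6.1 = μ − 0.3319σ and -3 = μ + 1.751σ.
Subtracting: σ = (-3 − -6.1)/(1.751 − (-0.3319)) = 1.49.
Then μ = -6.1 − (-0.3319)·1.49 = -5.61.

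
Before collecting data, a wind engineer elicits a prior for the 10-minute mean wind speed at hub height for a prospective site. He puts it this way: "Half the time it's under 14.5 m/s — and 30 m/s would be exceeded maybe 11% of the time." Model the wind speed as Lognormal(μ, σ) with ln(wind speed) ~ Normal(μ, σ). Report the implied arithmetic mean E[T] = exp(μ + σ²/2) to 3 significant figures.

E[T] ≈ 17.3 m/s

If T ~ Lognormal(μ,σ) then ln T ~ Normal(μ,σ), so the p-quantile of ln T is μ + z_p·σ.
ln(14.5) = 2.674 and ln(30) = 3.401; z_{0.5} = 0, z_{0.89} = 1.227.
σ = (3.401 − 2.674)/(1.227 − (0)) = 0.593.
μ = 2.674 − (0)·0.593 = 2.674.
E[T] = exp(μ + σ²/2) = exp(2.674 + 0.1757) = 17.3 m/s.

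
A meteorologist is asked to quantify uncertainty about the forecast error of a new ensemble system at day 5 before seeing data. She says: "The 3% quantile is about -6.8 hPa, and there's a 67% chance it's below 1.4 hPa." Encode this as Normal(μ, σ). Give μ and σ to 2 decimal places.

μ = -0.15, σ = 3.53

The p-quantile of Normal(μ,σ) is μ + z_p·σ, with z_{0.03} = -1.881 and z_{0.67} = 0.4399.
Eliminate σ: μ = (z₂·x₁ − z₁·x₂)/(z₂ − z₁) = (0.4399·-6.8 − (-1.881)·1.4)/2.321 = -0.15.
Then σ = (x₂ − x₁)/(z₂ − z₁) = (1.4 − -6.8)/2.321 = 3.53.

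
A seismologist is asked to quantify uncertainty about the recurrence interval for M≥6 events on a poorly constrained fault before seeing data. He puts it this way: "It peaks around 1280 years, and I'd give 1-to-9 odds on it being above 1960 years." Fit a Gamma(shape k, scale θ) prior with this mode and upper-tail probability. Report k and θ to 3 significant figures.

k ≈ 11.3, θ ≈ 125

Gamma(k,θ) with k>1 has mode (k−1)θ, so θ = 1280/(k−1).
Need P(X < 1960) = 0.9 with θ tied to k this way. Start at k = 2, θ = 1280: P(X<1960) ≈ 0.453.
Too low — raise k to concentrate. Iterating converges to k ≈ 11.3.
Then θ = 1280/(11.3−1) ≈ 125.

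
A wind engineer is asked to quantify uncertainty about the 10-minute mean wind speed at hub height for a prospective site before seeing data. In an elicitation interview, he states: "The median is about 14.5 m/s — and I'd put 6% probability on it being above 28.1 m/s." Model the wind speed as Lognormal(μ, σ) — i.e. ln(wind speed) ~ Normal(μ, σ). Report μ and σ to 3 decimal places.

If T ~ Lognormal(μ,σ) then ln T ~ Normal(μ,σ), so the p-quantile of ln T is μ + z_p·σ.
ln(14.5) = 2.674 and ln(28.1) = 3.336; z_{0.5} = 0, z_{0.94} = 1.555.
σ = (3.336 − 2.674)/(1.555 − (0)) = 0.426.
μ = 2.674 − (0)·0.426 = 2.674.

μ ≈ 2.674, σ ≈ 0.426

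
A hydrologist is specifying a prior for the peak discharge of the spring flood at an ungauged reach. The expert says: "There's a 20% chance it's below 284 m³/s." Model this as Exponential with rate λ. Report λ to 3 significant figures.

P(T < 284.0) = 1 − e^(−λ·284.0) = 0.2, so λ = −ln(1−0.2)/284.0 = −ln(0.8)/284.0 = 0.000786.

λ ≈ 0.000786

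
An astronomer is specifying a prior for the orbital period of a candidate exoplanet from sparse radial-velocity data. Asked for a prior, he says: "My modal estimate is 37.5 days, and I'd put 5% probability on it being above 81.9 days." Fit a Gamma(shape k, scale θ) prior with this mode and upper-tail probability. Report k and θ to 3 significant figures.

k ≈ 5.51, θ ≈ 8.31

Gamma(k,θ) with k>1 has mode (k−1)θ, so θ = 37.5/(k−1).
Need P(X < 81.9) = 0.95 with θ tied to k this way. Start at k = 2, θ = 37.5: P(X<81.9) ≈ 0.642.
Too low — raise k to concentrate. Iterating converges to k ≈ 5.51.
Then θ = 37.5/(5.51−1) ≈ 8.31.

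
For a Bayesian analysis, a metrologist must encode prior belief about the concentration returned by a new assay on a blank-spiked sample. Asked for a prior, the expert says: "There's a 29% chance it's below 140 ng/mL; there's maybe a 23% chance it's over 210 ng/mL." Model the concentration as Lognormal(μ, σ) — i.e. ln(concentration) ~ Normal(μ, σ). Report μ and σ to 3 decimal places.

If T ~ Lognormal(μ,σ) then ln T ~ Normal(μ,σ), so the p-quantile of ln T is μ + z_p·σ.
ln(140) = 4.942 and ln(210) = 5.347; z_{0.29} = -0.5534, z_{0.77} = 0.7388.
σ = (5.347 − 4.942)/(0.7388 − (-0.5534)) = 0.314.
μ = 4.942 − (-0.5534)·0.314 = 5.115.

μ ≈ 5.115, σ ≈ 0.314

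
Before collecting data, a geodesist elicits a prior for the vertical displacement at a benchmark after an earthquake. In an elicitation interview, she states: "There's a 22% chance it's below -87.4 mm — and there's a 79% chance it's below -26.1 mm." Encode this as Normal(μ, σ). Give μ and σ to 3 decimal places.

The p-quantile of Normal(μ,σ) is μ + z_p·σ, with z_{0.22} = -0.7722 and z_{0.79} = 0.8064.
Eliminate σ: μ = (z₂·x₁ − z₁·x₂)/(z₂ − z₁) = (0.8064·-87.4 − (-0.7722)·-26.1)/1.579 = -57.415.
Then σ = (x₂ − x₁)/(z₂ − z₁) = (-26.1 − -87.4)/1.579 = 38.832.

μ = -57.415, σ = 38.832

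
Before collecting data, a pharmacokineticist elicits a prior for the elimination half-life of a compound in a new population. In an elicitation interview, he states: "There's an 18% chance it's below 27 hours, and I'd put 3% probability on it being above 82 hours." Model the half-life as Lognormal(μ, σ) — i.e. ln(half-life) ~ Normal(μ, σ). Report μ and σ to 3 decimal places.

μ ≈ 3.660, σ ≈ 0.397

If T ~ Lognormal(μ,σ) then ln T ~ Normal(μ,σ), so the p-quantile of ln T is μ + z_p·σ.
ln(27) = 3.296 and ln(82) = 4.407; z_{0.18} = -0.9154, z_{0.97} = 1.881.
σ = (4.407 − 3.296)/(1.881 − (-0.9154)) = 0.397.
μ = 3.296 − (-0.9154)·0.397 = 3.660.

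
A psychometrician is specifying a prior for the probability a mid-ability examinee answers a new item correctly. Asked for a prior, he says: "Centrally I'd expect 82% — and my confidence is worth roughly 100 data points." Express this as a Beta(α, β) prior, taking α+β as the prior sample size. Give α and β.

α = 82, β = 18

Under the effective-sample-size interpretation, Beta(α, β) has prior mean α/(α+β) and prior sample size α+β.
So α+β = 100 and α/(α+β) = 0.82, giving α = 0.82·100 = 82 and β = 100 − 82 = 18.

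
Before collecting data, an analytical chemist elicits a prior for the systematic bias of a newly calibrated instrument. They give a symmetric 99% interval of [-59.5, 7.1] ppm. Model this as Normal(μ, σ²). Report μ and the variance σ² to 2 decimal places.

A symmetric 99% interval runs μ ± z·σ with z = 2.576.
Half-width = 33.3, so σ = 33.3/2.576 = 12.928 and σ² = 167.13.
μ is the interval midpoint, -26.20.

μ = -26.20, σ² = 167.13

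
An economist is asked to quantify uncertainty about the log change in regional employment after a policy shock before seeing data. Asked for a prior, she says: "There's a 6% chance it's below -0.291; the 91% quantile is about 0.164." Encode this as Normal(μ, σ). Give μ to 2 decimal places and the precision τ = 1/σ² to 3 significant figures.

μ = -0.05, τ = 40.5

The p-quantile of Normal(μ,σ) is μ + z_p·σ, with z_{0.06} = -1.555 and z_{0.91} = 1.341.
Eliminate σ: μ = (z₂·x₁ − z₁·x₂)/(z₂ − z₁) = (1.341·-0.291 − (-1.555)·0.164)/2.896 = -0.05.
Then σ = (x₂ − x₁)/(z₂ − z₁) = (0.164 − -0.291)/2.896 = 0.16.
Precision τ = 1/σ² = 1/0.1571² = 40.5.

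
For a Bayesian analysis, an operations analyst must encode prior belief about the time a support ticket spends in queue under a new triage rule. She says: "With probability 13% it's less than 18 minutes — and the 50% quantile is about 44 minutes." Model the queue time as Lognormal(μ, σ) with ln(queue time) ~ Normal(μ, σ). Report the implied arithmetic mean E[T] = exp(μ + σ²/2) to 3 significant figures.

If T ~ Lognormal(μ,σ) then ln T ~ Normal(μ,σ), so the p-quantile of ln T is μ + z_p·σ.
ln(18) = 2.89 and ln(44) = 3.784; z_{0.13} = -1.126, z_{0.5} = 0.
σ = (3.784 − 2.89)/(0 − (-1.126)) = 0.794.
μ = 2.89 − (-1.126)·0.794 = 3.784.
E[T] = exp(μ + σ²/2) = exp(3.784 + 0.3148) = 60.3 minutes.

E[T] ≈ 60.3 minutes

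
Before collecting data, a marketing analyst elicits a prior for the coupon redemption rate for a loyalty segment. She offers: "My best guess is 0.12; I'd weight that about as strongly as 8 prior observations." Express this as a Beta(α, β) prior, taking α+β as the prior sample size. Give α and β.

α = 0.96, β = 7.04

Under the effective-sample-size interpretation, Beta(α, β) has prior mean α/(α+β) and prior sample size α+β.
So α+β = 8 and α/(α+β) = 0.12, giving α = 0.12·8 = 0.96 and β = 8 − 0.96 = 7.04.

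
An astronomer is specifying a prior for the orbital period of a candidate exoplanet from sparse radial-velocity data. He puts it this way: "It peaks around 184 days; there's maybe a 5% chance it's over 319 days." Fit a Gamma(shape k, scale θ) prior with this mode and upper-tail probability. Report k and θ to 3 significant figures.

Gamma(k,θ) with k>1 has mode (k−1)θ, so θ = 184/(k−1).
Need P(X < 319) = 0.95 with θ tied to k this way. Start at k = 2, θ = 184: P(X<319) ≈ 0.517.
Too low — raise k to concentrate. Iterating converges to k ≈ 10.2.
Then θ = 184/(10.2−1) ≈ 20.

k ≈ 10.2, θ ≈ 20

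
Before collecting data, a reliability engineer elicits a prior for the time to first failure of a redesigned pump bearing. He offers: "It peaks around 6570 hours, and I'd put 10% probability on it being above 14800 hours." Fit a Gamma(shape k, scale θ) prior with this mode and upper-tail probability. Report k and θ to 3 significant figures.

Gamma(k,θ) with k>1 has mode (k−1)θ, so θ = 6570/(k−1).
Need P(X < 14800) = 0.9 with θ tied to k this way. Start at k = 2, θ = 6570: P(X<14800) ≈ 0.658.
Too low — raise k to concentrate. Iterating converges to k ≈ 3.92.
Then θ = 6570/(3.92−1) ≈ 2250.

k ≈ 3.92, θ ≈ 2250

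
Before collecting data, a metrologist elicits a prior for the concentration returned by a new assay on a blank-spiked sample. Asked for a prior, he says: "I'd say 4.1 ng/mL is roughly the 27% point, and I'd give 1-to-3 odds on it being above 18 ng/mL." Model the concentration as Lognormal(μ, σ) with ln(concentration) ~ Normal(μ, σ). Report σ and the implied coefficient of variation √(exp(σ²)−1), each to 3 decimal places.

If T ~ Lognormal(μ,σ) then ln T ~ Normal(μ,σ), so the p-quantile of ln T is μ + z_p·σ.
ln(4.1) = 1.411 and ln(18) = 2.89; z_{0.27} = -0.6128, z_{0.75} = 0.6745.
σ = (2.89 − 1.411)/(0.6745 − (-0.6128)) = 1.149.
μ = 1.411 − (-0.6128)·1.149 = 2.115.
CV = √(exp(σ²)−1) = √(exp(1.3207)−1) = 1.657.

σ ≈ 1.149, CV ≈ 1.657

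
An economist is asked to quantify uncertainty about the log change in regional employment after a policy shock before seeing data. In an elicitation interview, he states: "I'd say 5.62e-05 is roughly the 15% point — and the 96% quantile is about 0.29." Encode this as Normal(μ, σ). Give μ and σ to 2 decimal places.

The p-quantile of Normal(μ,σ) is μ + z_p·σ, with z_{0.15} = -1.036 and z_{0.96} = 1.751.
Eliminate σ: μ = (z₂·x₁ − z₁·x₂)/(z₂ − z₁) = (1.751·5.62e-05 − (-1.036)·0.29)/2.787 = 0.11.
Then σ = (x₂ − x₁)/(z₂ − z₁) = (0.29 − 5.62e-05)/2.787 = 0.10.

μ = 0.11, σ = 0.10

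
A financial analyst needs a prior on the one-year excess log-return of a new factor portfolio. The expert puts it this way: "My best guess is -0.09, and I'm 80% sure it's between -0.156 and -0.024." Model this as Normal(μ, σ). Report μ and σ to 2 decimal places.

μ = -0.09, σ = 0.05

A symmetric 80% interval runs μ ± z·σ with z = 1.282.
Half-width = 0.066, so σ = 0.066/1.282 = 0.05.
μ is the stated best guess, -0.09.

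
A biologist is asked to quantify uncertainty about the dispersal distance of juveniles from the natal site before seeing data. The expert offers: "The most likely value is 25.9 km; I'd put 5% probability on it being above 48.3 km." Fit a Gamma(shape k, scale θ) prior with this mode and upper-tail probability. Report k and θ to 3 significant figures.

Gamma(k,θ) with k>1 has mode (k−1)θ, so θ = 25.9/(k−1).
Need P(X < 48.3) = 0.95 with θ tied to k this way. Start at k = 2, θ = 25.9: P(X<48.3) ≈ 0.556.
Too low — raise k to concentrate. Iterating converges to k ≈ 8.16.
Then θ = 25.9/(8.16−1) ≈ 3.61.

k ≈ 8.16, θ ≈ 3.61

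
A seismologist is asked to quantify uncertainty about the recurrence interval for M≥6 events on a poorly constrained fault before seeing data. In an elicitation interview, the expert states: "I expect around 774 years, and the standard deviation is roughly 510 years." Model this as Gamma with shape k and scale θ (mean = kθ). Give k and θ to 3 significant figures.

For Gamma(k, scale θ): mean = kθ, variance = kθ², so CV = 1/√k.
CV = SD/mean = 510/774 = 0.6589, hence k = 1/CV² = 2.3.
Then θ = mean/k = 774/2.3 = 336.

k ≈ 2.3, θ ≈ 336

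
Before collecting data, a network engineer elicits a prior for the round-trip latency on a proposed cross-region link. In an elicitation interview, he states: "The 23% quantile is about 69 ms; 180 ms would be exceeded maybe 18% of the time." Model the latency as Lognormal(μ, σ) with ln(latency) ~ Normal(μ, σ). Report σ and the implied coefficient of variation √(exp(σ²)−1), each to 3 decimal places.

If T ~ Lognormal(μ,σ) then ln T ~ Normal(μ,σ), so the p-quantile of ln T is μ + z_p·σ.
ln(69) = 4.234 and ln(180) = 5.193; z_{0.23} = -0.7388, z_{0.82} = 0.9154.
σ = (5.193 − 4.234)/(0.9154 − (-0.7388)) = 0.580.
μ = 4.234 − (-0.7388)·0.580 = 4.662.
CV = √(exp(σ²)−1) = √(exp(0.3360)−1) = 0.632.

σ ≈ 0.580, CV ≈ 0.632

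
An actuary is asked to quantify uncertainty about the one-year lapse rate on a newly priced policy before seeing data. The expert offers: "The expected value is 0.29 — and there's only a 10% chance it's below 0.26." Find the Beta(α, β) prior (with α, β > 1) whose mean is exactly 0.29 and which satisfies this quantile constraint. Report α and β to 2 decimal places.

α ≈ 107.04, β ≈ 262.07

With mean 0.29 fixed, write α = 0.29s, β = 0.71s where s = α+β.
Need P(θ < 0.26) = 0.1 under Beta(0.29s, 0.71s). Normal approximation: (q−m)/√(m(1−m)/s) ≈ z_{0.1} = -1.28, so s ≈ 0.29·0.71·(-1.28)²/(0.26−0.29)² = 375.7.
At s = 375.7: P(θ<0.26) ≈ 0.098. Adjusting to match 0.1 gives s ≈ 369.11.
So α = 0.29·369.11 ≈ 107.04, β = 0.71·369.11 ≈ 262.07.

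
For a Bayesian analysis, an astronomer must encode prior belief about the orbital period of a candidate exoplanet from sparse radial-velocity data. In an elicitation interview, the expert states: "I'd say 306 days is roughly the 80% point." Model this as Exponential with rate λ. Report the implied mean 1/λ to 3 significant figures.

mean ≈ 190 days

P(T < 306.0) = 1 − e^(−λ·306.0) = 0.8, so λ = −ln(1−0.8)/306.0 = −ln(0.2)/306.0 = 0.00526.
Mean = 1/λ = 190 days.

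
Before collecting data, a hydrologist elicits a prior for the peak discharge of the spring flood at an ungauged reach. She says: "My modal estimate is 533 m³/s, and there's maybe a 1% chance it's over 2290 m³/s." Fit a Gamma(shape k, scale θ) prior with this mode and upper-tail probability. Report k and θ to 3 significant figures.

Gamma(k,θ) with k>1 has mode (k−1)θ, so θ = 533/(k−1).
Need P(X < 2290) = 0.99 with θ tied to k this way. Start at k = 2, θ = 533: P(X<2290) ≈ 0.928.
Too low — raise k to concentrate. Iterating converges to k ≈ 2.93.
Then θ = 533/(2.93−1) ≈ 276.

k ≈ 2.93, θ ≈ 276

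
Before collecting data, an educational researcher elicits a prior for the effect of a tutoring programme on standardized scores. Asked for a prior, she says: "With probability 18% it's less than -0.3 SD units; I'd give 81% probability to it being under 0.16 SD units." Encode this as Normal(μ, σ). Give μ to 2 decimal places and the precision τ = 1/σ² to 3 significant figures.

For Normal(μ,σ), the p-quantile is μ + z_p·σ. Here z_{0.18} = -0.9154, z_{0.81} = 0.8779.
So -0.3 = μ − 0.9154σ and 0.16 = μ + 0.8779σ.
Subtracting: σ = (0.16 − -0.3)/(0.8779 − (-0.9154)) = 0.26.
Then μ = -0.3 − (-0.9154)·0.26 = -0.07.
Precision τ = 1/σ² = 1/0.2565² = 15.2.

μ = -0.07, τ = 15.2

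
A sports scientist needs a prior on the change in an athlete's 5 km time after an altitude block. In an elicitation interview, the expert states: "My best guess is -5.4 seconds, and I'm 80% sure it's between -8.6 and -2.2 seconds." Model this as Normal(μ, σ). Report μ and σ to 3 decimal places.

A symmetric 80% interval runs μ ± z·σ with z = 1.282.
Half-width = 3.2, so σ = 3.2/1.282 = 2.497.
μ is the stated best guess, -5.400.

μ = -5.400, σ = 2.497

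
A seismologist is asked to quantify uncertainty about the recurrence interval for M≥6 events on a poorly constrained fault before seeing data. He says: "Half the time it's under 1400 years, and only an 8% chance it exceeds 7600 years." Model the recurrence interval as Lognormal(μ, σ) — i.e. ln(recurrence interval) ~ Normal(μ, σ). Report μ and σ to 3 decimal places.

μ ≈ 7.244, σ ≈ 1.204

If T ~ Lognormal(μ,σ) then ln T ~ Normal(μ,σ), so the p-quantile of ln T is μ + z_p·σ.
ln(1400) = 7.244 and ln(7600) = 8.936; z_{0.5} = 0, z_{0.92} = 1.405.
σ = (8.936 − 7.244)/(1.405 − (0)) = 1.204.
μ = 7.244 − (0)·1.204 = 7.244.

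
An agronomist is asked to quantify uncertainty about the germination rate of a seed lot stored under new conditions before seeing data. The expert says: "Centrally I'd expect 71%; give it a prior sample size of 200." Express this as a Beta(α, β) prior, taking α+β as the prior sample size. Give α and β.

α = 142, β = 58

Under the effective-sample-size interpretation, Beta(α, β) has prior mean α/(α+β) and prior sample size α+β.
So α+β = 200 and α/(α+β) = 0.71, giving α = 0.71·200 = 142 and β = 200 − 142 = 58.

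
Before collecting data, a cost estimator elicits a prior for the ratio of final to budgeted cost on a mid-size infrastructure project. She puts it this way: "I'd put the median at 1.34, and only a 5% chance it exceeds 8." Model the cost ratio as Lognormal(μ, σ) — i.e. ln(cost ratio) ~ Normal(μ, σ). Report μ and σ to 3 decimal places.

If T ~ Lognormal(μ,σ) then ln T ~ Normal(μ,σ), so the p-quantile of ln T is μ + z_p·σ.
ln(1.34) = 0.2927 and ln(8) = 2.079; z_{0.5} = 0, z_{0.95} = 1.645.
σ = (2.079 − 0.2927)/(1.645 − (0)) = 1.086.
μ = 0.2927 − (0)·1.086 = 0.293.

μ ≈ 0.293, σ ≈ 1.086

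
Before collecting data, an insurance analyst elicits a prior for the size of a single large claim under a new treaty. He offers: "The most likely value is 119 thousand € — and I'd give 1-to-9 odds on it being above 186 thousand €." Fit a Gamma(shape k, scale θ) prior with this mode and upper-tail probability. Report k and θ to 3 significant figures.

k ≈ 10.4, θ ≈ 12.7

Gamma(k,θ) with k>1 has mode (k−1)θ, so θ = 119/(k−1).
Need P(X < 186) = 0.9 with θ tied to k this way. Start at k = 2, θ = 119: P(X<186) ≈ 0.463.
Too low — raise k to concentrate. Iterating converges to k ≈ 10.4.
Then θ = 119/(10.4−1) ≈ 12.7.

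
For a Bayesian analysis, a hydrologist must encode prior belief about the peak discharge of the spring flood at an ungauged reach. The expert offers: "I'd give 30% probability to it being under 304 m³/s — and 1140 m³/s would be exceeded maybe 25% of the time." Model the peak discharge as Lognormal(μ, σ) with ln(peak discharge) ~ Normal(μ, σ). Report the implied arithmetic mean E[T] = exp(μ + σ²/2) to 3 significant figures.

If T ~ Lognormal(μ,σ) then ln T ~ Normal(μ,σ), so the p-quantile of ln T is μ + z_p·σ.
ln(304) = 5.717 and ln(1140) = 7.039; z_{0.3} = -0.5244, z_{0.75} = 0.6745.
σ = (7.039 − 5.717)/(0.6745 − (-0.5244)) = 1.102.
μ = 5.717 − (-0.5244)·1.102 = 6.295.
E[T] = exp(μ + σ²/2) = exp(6.295 + 0.6077) = 995 m³/s.

E[T] ≈ 995 m³/s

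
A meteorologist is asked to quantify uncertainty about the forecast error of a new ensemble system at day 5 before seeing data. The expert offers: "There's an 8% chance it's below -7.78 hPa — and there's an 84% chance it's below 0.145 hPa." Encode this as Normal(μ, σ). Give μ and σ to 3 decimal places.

μ = -3.139, σ = 3.303

For Normal(μ,σ), the p-quantile is μ + z_p·σ. Here z_{0.08} = -1.405, z_{0.84} = 0.9945.
So -7.78 = μ − 1.405σ and 0.145 = μ + 0.9945σ.
Subtracting: σ = (0.145 − -7.78)/(0.9945 − (-1.405)) = 3.303.
Then μ = -7.78 − (-1.405)·3.303 = -3.139.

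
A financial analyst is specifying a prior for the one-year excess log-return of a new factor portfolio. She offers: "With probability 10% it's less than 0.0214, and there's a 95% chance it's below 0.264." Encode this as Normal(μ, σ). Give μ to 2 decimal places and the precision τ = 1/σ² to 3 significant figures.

μ = 0.13, τ = 146

The p-quantile of Normal(μ,σ) is μ + z_p·σ, with z_{0.1} = -1.282 and z_{0.95} = 1.645.
Eliminate σ: μ = (z₂·x₁ − z₁·x₂)/(z₂ − z₁) = (1.645·0.0214 − (-1.282)·0.264)/2.926 = 0.13.
Then σ = (x₂ − x₁)/(z₂ − z₁) = (0.264 − 0.0214)/2.926 = 0.08.
Precision τ = 1/σ² = 1/0.0829² = 146.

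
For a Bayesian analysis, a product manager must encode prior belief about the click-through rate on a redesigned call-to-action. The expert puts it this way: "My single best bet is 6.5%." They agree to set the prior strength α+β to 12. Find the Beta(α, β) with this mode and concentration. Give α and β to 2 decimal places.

For α,β > 1 the Beta mode is (α−1)/(α+β−2). With α+β = 12, the mode is (α−1)/10.
Set (α−1)/10 = 0.065 → α = 1 + 0.065·10 = 1.65.
β = 12 − α = 10.35.

α = 1.65, β = 10.35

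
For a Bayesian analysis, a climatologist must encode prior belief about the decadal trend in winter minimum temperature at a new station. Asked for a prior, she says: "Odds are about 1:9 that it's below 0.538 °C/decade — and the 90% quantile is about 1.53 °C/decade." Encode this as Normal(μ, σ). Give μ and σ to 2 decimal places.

The p-quantile of Normal(μ,σ) is μ + z_p·σ, with z_{0.1} = -1.282 and z_{0.9} = 1.282.
Eliminate σ: μ = (z₂·x₁ − z₁·x₂)/(z₂ − z₁) = (1.282·0.538 − (-1.282)·1.53)/2.563 = 1.03.
Then σ = (x₂ − x₁)/(z₂ − z₁) = (1.53 − 0.538)/2.563 = 0.39.

μ = 1.03, σ = 0.39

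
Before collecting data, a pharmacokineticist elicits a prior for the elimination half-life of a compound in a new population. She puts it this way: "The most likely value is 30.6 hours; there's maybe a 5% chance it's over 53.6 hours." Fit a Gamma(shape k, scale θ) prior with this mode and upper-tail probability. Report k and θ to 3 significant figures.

k ≈ 9.88, θ ≈ 3.45

Gamma(k,θ) with k>1 has mode (k−1)θ, so θ = 30.6/(k−1).
Need P(X < 53.6) = 0.95 with θ tied to k this way. Start at k = 2, θ = 30.6: P(X<53.6) ≈ 0.523.
Too low — raise k to concentrate. Iterating converges to k ≈ 9.88.
Then θ = 30.6/(9.88−1) ≈ 3.45.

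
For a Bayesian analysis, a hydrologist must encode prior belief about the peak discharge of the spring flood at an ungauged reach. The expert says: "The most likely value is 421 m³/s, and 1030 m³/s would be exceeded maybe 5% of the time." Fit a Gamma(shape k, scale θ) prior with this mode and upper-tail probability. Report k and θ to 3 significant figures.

Gamma(k,θ) with k>1 has mode (k−1)θ, so θ = 421/(k−1).
Need P(X < 1030) = 0.95 with θ tied to k this way. Start at k = 2, θ = 421: P(X<1030) ≈ 0.702.
Too low — raise k to concentrate. Iterating converges to k ≈ 4.4.
Then θ = 421/(4.4−1) ≈ 124.

k ≈ 4.4, θ ≈ 124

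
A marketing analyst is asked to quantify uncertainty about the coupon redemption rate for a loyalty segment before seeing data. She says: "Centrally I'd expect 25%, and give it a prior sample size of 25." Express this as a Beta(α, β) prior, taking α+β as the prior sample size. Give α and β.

α = 6.25, β = 18.75

Under the effective-sample-size interpretation, Beta(α, β) has prior mean α/(α+β) and prior sample size α+β.
So α+β = 25 and α/(α+β) = 0.25, giving α = 0.25·25 = 6.25 and β = 25 − 6.25 = 18.75.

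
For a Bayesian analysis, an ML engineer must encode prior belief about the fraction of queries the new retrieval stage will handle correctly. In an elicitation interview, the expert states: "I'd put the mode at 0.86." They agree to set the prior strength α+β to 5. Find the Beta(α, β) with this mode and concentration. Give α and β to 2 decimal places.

α = 3.58, β = 1.42

For α,β > 1 the Beta mode is (α−1)/(α+β−2). With α+β = 5, the mode is (α−1)/3.
Set (α−1)/3 = 0.86 → α = 1 + 0.86·3 = 3.58.
β = 5 − α = 1.42.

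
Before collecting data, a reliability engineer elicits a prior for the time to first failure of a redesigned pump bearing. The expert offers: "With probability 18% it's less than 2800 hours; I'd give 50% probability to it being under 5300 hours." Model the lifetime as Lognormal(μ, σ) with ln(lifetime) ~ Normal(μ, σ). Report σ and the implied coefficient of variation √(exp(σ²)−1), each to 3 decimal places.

If T ~ Lognormal(μ,σ) then ln T ~ Normal(μ,σ), so the p-quantile of ln T is μ + z_p·σ.
ln(2800) = 7.937 and ln(5300) = 8.575; z_{0.18} = -0.9154, z_{0.5} = 0.
σ = (8.575 − 7.937)/(0 − (-0.9154)) = 0.697.
μ = 7.937 − (-0.9154)·0.697 = 8.575.
CV = √(exp(σ²)−1) = √(exp(0.4859)−1) = 0.791.

σ ≈ 0.697, CV ≈ 0.791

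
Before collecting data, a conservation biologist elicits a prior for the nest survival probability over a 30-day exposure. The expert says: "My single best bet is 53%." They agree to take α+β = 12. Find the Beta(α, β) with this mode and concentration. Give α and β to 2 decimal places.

For α,β > 1 the Beta mode is (α−1)/(α+β−2). With α+β = 12, the mode is (α−1)/10.
Set (α−1)/10 = 0.53 → α = 1 + 0.53·10 = 6.30.
β = 12 − α = 5.70.

α = 6.30, β = 5.70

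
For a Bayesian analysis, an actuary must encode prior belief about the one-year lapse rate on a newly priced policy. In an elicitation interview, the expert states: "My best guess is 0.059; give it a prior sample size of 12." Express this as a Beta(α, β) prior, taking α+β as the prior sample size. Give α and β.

Under the effective-sample-size interpretation, Beta(α, β) has prior mean α/(α+β) and prior sample size α+β.
So α+β = 12 and α/(α+β) = 0.059, giving α = 0.059·12 = 0.708 and β = 12 − 0.708 = 11.292.

α = 0.708, β = 11.292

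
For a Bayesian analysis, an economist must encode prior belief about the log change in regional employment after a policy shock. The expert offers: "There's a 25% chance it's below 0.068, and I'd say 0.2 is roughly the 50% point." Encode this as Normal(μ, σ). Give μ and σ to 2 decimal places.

For Normal(μ,σ), the p-quantile is μ + z_p·σ. Here z_{0.25} = -0.6745, z_{0.5} = 0.
So 0.068 = μ − 0.6745σ and 0.2 = μ + 0σ.
Subtracting: σ = (0.2 − 0.068)/(0 − (-0.6745)) = 0.20.
Then μ = 0.068 − (-0.6745)·0.20 = 0.20.

μ = 0.20, σ = 0.20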